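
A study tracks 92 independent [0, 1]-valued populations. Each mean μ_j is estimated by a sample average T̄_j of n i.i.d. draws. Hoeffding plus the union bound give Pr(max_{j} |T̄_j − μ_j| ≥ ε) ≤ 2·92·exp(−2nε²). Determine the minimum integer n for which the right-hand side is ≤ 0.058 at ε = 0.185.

118

Need 2·92·exp(−2nε²) ≤ 0.058, i.e. exp(−2nε²) ≤ 0.058/184.
So 2nε² ≥ ln(184/0.058) = 8.062248.
Hence n ≥ 8.062248/(2·0.185²) = 117.783.
The smallest integer n is 118.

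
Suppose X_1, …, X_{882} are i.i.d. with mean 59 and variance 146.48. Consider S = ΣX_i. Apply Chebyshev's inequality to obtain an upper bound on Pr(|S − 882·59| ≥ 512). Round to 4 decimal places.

Var(S) = n·Var(X_i) = 882·146.48 = 129195.36.
Chebyshev: Pr(|S − 882·59| ≥ 512) ≤ Var(S)/512² = 129195.36/262144 = 0.4928.

0.4928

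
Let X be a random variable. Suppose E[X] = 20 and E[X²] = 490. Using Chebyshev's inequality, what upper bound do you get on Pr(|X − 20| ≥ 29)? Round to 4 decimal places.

Var(X) = E[X²] − (E[X])² = 490 − 400 = 90.
Chebyshev's inequality: Pr(|X − μ| ≥ t) ≤ Var(X)/t² = 90/841 = 0.1070.

0.1070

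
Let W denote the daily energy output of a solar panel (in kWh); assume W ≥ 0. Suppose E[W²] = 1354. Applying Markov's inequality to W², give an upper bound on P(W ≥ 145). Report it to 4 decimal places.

0.0644

Since W ≥ 0, the event {W ≥ 145} is the same as {W² ≥ 21025}.
Markov's inequality applied to W² gives P(W² ≥ 21025) ≤ E[W²]/21025 = 1354/21025 = 0.0644.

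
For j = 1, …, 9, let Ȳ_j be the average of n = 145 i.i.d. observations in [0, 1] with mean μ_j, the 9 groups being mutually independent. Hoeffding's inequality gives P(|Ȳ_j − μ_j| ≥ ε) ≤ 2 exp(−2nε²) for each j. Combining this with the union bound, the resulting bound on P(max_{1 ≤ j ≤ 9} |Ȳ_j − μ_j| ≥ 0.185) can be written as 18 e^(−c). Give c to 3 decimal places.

9.925

Union bound over the 9 events: P(max_{1 ≤ j ≤ 9} |Ȳ_j − μ_j| ≥ 0.185) ≤ 9·2·exp(−2nε²) = 18 exp(−2·145·0.185²).
So c = 2·145·0.185² = 9.9253.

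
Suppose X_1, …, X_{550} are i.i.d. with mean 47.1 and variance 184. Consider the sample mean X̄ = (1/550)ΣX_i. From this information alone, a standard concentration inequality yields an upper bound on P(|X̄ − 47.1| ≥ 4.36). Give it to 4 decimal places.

With mean and variance of each term known, Chebyshev's inequality bounds the deviation of the sum (or sample mean).
Var(X̄) = Var(X_i)/n = 184/550 = 0.33455.
Chebyshev: P(|X̄ − 47.1| ≥ 4.36) ≤ Var(X̄)/(4.36)² = 184/(550·4.36²) = 0.0176.

0.0176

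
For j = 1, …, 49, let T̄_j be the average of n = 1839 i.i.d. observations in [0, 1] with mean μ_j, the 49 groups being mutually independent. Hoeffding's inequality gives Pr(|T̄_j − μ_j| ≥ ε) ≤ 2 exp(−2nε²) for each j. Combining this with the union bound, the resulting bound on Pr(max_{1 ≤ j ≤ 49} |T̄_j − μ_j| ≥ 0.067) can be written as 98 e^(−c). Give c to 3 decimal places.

16.511

Union bound over the 49 events: Pr(max_{1 ≤ j ≤ 49} |T̄_j − μ_j| ≥ 0.067) ≤ 49·2·exp(−2nε²) = 98 exp(−2·1839·0.067²).
So c = 2·1839·0.067² = 16.5105.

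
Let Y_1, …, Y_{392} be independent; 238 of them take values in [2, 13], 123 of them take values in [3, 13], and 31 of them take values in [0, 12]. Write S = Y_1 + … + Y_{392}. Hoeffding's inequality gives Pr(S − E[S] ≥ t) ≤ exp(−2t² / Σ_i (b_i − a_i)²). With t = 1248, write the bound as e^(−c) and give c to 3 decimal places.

Σ(b_i − a_i)² = 238·11² + 123·10² + 31·12² = 45562.
c = 2t² / 45562 = 2·1248² / 45562 = 68.3686.

68.369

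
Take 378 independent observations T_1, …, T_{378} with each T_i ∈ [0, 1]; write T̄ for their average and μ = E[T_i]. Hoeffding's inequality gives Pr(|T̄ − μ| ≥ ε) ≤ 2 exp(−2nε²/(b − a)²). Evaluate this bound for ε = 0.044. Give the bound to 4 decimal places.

Exponent: 2nε²/(b − a)² = 2·378·0.044² / 1² = 1.46362.
Bound = 2·exp(−1.46362) = 0.46280.

0.4628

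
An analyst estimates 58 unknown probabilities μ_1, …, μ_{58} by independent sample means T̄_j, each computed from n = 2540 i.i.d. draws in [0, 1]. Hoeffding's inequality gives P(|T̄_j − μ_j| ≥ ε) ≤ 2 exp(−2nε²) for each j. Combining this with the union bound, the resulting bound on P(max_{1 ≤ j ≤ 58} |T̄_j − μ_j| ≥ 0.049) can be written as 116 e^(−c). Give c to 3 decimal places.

12.197

Union bound over the 58 events: P(max_{1 ≤ j ≤ 58} |T̄_j − μ_j| ≥ 0.049) ≤ 58·2·exp(−2nε²) = 116 exp(−2·2540·0.049²).
So c = 2·2540·0.049² = 12.1971.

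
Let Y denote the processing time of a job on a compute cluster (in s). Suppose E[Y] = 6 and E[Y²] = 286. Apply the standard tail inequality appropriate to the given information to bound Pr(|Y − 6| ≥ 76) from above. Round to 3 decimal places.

The first two moments determine the variance, so Chebyshev's inequality is the sharpest standard bound available.
Var(Y) = E[Y²] − (E[Y])² = 286 − 36 = 250.
Chebyshev's inequality: Pr(|Y − μ| ≥ t) ≤ Var(Y)/t² = 250/5776 = 0.0433.

0.043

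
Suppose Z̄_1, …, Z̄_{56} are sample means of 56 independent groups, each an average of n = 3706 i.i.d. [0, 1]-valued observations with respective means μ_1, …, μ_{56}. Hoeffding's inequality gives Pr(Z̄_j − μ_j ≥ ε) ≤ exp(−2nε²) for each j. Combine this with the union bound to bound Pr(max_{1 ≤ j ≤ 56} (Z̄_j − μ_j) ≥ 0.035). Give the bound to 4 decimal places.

Per-experiment Hoeffding bound: exp(−2·3706·0.035²) = exp(−9.07970) = 0.00011396.
Union bound over 56 events: 56·0.00011396 = 0.00638.

0.0064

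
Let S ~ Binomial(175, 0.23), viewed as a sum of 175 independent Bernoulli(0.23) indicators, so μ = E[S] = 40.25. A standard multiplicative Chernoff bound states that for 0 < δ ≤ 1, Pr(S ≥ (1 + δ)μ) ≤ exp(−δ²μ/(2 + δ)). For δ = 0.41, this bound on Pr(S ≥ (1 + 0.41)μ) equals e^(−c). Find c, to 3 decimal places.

2.807

c = δ²μ/(2 + δ) = 0.41²·40.25/(2 + 0.41) = 2.8075.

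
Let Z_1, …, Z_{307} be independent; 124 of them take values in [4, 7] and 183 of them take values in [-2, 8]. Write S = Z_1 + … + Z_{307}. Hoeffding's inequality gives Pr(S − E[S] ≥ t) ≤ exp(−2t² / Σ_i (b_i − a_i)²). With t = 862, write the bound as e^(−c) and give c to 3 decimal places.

Σ(b_i − a_i)² = 124·3² + 183·10² = 19416.
c = 2t² / 19416 = 2·862² / 19416 = 76.5393.

76.539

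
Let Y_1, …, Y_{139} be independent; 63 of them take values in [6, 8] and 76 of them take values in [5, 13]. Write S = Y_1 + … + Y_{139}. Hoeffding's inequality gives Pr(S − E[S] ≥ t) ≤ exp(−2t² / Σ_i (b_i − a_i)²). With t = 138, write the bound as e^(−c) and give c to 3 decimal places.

7.445

Σ(b_i − a_i)² = 63·2² + 76·8² = 5116.
c = 2t² / 5116 = 2·138² / 5116 = 7.4449.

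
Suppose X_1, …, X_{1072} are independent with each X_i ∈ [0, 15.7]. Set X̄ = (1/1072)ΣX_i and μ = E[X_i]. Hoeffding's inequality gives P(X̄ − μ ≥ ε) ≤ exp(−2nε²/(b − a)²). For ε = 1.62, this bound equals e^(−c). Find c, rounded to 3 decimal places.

c = 2nε²/(b − a)² = 2·1072·1.62² / 15.7² = 22.8274.

22.827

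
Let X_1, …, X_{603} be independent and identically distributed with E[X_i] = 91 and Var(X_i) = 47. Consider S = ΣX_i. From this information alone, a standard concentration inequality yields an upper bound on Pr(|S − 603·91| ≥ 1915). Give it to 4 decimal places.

With mean and variance of each term known, Chebyshev's inequality bounds the deviation of the sum (or sample mean).
Var(S) = n·Var(X_i) = 603·47 = 28341.
Chebyshev: Pr(|S − 603·91| ≥ 1915) ≤ Var(S)/1915² = 28341/3667225 = 0.0077.

0.0077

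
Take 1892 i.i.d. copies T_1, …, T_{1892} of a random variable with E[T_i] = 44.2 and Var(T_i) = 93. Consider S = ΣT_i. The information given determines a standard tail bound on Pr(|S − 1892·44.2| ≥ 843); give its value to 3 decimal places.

0.248

With mean and variance of each term known, Chebyshev's inequality bounds the deviation of the sum (or sample mean).
Var(S) = n·Var(T_i) = 1892·93 = 175956.
Chebyshev: Pr(|S − 1892·44.2| ≥ 843) ≤ Var(S)/843² = 175956/710649 = 0.2476.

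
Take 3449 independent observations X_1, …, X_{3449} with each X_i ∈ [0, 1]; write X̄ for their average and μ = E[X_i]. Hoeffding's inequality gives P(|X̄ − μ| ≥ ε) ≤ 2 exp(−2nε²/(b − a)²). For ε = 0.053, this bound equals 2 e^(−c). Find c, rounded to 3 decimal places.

c = 2nε²/(b − a)² = 2·3449·0.053² / 1² = 19.3765.

19.376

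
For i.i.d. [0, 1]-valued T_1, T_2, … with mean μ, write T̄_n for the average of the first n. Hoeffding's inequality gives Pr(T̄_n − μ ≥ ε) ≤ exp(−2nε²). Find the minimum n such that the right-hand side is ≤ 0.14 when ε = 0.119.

Require exp(−2nε²) ≤ 0.14, i.e. 2nε² ≥ ln(1/0.14) = 1.966113.
So n ≥ 1.966113 / (2·0.119²) = 69.420.
The smallest integer n is 70.

70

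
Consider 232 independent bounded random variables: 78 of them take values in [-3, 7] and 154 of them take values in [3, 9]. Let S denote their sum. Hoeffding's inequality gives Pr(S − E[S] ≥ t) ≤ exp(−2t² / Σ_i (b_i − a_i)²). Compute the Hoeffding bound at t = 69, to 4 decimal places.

Σ(b_i − a_i)² = 78·10² + 154·6² = 13344.
Exponent = 2·69² / 13344 = 0.71358.
Bound = exp(−0.71358) = 0.48989.

0.4899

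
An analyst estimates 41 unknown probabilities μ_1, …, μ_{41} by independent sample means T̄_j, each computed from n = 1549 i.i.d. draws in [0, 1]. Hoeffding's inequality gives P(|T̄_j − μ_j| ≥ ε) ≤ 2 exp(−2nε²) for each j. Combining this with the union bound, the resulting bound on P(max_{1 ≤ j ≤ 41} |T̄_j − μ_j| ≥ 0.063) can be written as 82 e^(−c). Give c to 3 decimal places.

12.296

Union bound over the 41 events: P(max_{1 ≤ j ≤ 41} |T̄_j − μ_j| ≥ 0.063) ≤ 41·2·exp(−2nε²) = 82 exp(−2·1549·0.063²).
So c = 2·1549·0.063² = 12.2960.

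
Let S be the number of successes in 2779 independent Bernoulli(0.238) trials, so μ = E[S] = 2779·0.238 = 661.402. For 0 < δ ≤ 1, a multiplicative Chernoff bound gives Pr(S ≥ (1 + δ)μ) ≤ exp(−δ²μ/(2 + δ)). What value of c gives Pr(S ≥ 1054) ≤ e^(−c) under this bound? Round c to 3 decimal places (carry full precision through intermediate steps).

Write 1054 = (1 + δ)μ, so δ = 1054/661.402 − 1 = 0.5935845…
Then the exponent is δ²μ/(2 + δ) = (1054 − μ)² / (μ·(2 + δ)) = 89.852518.

89.853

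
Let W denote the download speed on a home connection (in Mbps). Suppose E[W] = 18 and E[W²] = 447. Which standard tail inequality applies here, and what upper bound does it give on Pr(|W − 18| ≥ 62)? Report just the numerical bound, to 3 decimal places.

The first two moments determine the variance, so Chebyshev's inequality is the sharpest standard bound available.
Var(W) = E[W²] − (E[W])² = 447 − 324 = 123.
Chebyshev's inequality: Pr(|W − μ| ≥ t) ≤ Var(W)/t² = 123/3844 = 0.0320.

0.032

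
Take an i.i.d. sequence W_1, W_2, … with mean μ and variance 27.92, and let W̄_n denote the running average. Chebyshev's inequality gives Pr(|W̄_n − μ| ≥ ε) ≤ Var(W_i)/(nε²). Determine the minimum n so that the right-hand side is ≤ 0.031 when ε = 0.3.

10008

Require 27.92/(n·0.3²) ≤ 0.031, i.e. n ≥ 27.92/(0.031·0.3²) = 10007.168.
The smallest integer n is 10008.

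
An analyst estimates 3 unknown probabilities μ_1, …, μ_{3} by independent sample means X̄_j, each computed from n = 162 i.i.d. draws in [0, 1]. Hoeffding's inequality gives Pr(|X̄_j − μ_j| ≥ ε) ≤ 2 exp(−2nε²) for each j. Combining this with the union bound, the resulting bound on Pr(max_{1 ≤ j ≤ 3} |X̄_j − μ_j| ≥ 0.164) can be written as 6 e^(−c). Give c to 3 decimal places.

8.714

Union bound over the 3 events: Pr(max_{1 ≤ j ≤ 3} |X̄_j − μ_j| ≥ 0.164) ≤ 3·2·exp(−2nε²) = 6 exp(−2·162·0.164²).
So c = 2·162·0.164² = 8.7143.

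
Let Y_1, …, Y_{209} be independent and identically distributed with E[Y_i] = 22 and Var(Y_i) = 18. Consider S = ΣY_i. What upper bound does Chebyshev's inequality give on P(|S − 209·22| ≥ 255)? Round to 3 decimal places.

0.058

Var(S) = n·Var(Y_i) = 209·18 = 3762.
Chebyshev: P(|S − 209·22| ≥ 255) ≤ Var(S)/255² = 3762/65025 = 0.0579.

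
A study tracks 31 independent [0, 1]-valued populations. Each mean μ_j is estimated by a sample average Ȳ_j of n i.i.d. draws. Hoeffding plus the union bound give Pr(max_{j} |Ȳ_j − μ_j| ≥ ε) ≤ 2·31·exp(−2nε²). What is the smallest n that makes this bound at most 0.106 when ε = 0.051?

Need 2·31·exp(−2nε²) ≤ 0.106, i.e. exp(−2nε²) ≤ 0.106/62.
So 2nε² ≥ ln(62/0.106) = 6.371451.
Hence n ≥ 6.371451/(2·0.051²) = 1224.808.
The smallest integer n is 1225.

1225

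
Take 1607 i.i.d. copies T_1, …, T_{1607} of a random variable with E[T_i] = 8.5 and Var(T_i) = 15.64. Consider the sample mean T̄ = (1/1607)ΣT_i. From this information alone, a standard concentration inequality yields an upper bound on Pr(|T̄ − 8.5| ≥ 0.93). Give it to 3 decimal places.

With mean and variance of each term known, Chebyshev's inequality bounds the deviation of the sum (or sample mean).
Var(T̄) = Var(T_i)/n = 15.64/1607 = 0.0097324.
Chebyshev: Pr(|T̄ − 8.5| ≥ 0.93) ≤ Var(T̄)/(0.93)² = 15.64/(1607·0.93²) = 0.0113.

0.011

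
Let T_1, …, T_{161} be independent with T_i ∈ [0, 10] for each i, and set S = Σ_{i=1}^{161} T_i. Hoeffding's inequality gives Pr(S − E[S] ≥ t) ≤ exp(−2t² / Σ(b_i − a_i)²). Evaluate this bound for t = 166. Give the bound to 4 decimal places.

0.0326

Σ(b_i − a_i)² = 161·(10)² = 16100.
Exponent = 2·166²/16100 = 3.4231.
Bound = exp(−3.4231) = 0.03261.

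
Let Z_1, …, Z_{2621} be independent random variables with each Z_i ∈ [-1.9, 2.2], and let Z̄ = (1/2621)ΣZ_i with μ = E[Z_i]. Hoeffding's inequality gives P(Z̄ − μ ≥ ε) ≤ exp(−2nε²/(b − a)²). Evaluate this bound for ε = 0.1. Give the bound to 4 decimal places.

Exponent: 2nε²/(b − a)² = 2·2621·0.1² / 4.1² = 3.11838.
Bound = exp(−3.11838) = 0.04423.

0.0442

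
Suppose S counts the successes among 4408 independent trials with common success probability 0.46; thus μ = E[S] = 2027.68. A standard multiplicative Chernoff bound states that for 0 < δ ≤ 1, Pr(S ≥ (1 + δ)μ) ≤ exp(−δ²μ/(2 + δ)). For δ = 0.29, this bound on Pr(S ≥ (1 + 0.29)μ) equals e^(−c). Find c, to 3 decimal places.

74.466

c = δ²μ/(2 + δ) = 0.29²·2027.68/(2 + 0.29) = 74.4663.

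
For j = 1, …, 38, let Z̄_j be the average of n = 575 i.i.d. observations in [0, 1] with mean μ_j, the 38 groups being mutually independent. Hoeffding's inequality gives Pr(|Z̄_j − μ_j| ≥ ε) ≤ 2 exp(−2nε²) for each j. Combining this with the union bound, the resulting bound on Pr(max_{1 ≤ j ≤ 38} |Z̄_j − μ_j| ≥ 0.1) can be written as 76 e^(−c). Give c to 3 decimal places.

Union bound over the 38 events: Pr(max_{1 ≤ j ≤ 38} |Z̄_j − μ_j| ≥ 0.1) ≤ 38·2·exp(−2nε²) = 76 exp(−2·575·0.1²).
So c = 2·575·0.1² = 11.5000.

11.500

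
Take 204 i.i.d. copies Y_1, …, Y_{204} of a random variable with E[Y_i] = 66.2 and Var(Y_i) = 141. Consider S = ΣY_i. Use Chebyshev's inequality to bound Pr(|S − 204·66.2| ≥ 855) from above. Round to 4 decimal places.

Var(S) = n·Var(Y_i) = 204·141 = 28764.
Chebyshev: Pr(|S − 204·66.2| ≥ 855) ≤ Var(S)/855² = 28764/731025 = 0.0393.

0.0393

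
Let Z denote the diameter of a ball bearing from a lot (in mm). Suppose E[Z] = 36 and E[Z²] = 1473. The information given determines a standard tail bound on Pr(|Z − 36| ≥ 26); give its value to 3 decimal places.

The first two moments determine the variance, so Chebyshev's inequality is the sharpest standard bound available.
Var(Z) = E[Z²] − (E[Z])² = 1473 − 1296 = 177.
Chebyshev's inequality: Pr(|Z − μ| ≥ t) ≤ Var(Z)/t² = 177/676 = 0.2618.

0.262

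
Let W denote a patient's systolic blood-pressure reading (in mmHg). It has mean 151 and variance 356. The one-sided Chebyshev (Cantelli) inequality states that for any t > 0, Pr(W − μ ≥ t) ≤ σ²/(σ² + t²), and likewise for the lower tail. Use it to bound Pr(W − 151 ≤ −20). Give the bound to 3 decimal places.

0.471

Here σ² = 356 and t = 20, so σ² + t² = 756.
Cantelli's bound: 356/756 = 0.4709.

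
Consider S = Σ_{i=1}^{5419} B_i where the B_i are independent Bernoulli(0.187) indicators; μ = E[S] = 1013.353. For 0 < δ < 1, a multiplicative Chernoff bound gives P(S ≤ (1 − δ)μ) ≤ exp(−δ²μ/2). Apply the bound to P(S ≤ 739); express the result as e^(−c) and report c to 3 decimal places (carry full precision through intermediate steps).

Write 739 = (1 − δ)μ, so δ = 1 − 739/1013.353 = 0.2707378…
Then the exponent is δ²μ/2 = (μ − 739)²/(2μ) = 37.138869.

37.139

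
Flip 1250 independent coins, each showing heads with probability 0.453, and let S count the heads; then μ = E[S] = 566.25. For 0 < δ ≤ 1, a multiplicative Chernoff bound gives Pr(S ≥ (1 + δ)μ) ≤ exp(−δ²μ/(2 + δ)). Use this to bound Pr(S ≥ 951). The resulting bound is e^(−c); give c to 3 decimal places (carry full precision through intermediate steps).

Write 951 = (1 + δ)μ, so δ = 951/566.25 − 1 = 0.6794702…
Then the exponent is δ²μ/(2 + δ) = (951 − μ)² / (μ·(2 + δ)) = 97.566362.

97.566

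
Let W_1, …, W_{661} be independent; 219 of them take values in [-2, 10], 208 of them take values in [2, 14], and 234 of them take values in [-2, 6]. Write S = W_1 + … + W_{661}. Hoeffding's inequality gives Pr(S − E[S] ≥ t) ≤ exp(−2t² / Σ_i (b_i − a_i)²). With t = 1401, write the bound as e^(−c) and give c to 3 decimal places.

51.339

Σ(b_i − a_i)² = 219·12² + 208·12² + 234·8² = 76464.
c = 2t² / 76464 = 2·1401² / 76464 = 51.3392.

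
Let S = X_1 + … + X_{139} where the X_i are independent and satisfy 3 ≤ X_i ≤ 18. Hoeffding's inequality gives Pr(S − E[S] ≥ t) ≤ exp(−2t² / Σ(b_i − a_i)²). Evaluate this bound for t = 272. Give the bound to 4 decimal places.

0.0088

Σ(b_i − a_i)² = 139·(15)² = 31275.
Exponent = 2·272²/31275 = 4.7312.
Bound = exp(−4.7312) = 0.00882.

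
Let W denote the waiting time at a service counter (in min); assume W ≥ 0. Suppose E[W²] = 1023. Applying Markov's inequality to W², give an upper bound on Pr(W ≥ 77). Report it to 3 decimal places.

0.173

Since W ≥ 0, the event {W ≥ 77} is the same as {W² ≥ 5929}.
Markov's inequality applied to W² gives Pr(W² ≥ 5929) ≤ E[W²]/5929 = 1023/5929 = 0.1725.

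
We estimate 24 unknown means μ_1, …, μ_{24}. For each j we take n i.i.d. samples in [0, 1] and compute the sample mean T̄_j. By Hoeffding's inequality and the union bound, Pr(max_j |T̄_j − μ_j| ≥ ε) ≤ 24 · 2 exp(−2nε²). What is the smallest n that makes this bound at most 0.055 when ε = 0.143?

Need 2·24·exp(−2nε²) ≤ 0.055, i.e. exp(−2nε²) ≤ 0.055/48.
So 2nε² ≥ ln(48/0.055) = 6.771623.
Hence n ≥ 6.771623/(2·0.143²) = 165.573.
The smallest integer n is 166.

166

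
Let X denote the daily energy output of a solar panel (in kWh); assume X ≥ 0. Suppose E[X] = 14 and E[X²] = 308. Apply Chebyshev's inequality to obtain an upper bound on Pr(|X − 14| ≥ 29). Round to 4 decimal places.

Var(X) = E[X²] − (E[X])² = 308 − 196 = 112.
Chebyshev's inequality: Pr(|X − μ| ≥ t) ≤ Var(X)/t² = 112/841 = 0.1332.

0.1332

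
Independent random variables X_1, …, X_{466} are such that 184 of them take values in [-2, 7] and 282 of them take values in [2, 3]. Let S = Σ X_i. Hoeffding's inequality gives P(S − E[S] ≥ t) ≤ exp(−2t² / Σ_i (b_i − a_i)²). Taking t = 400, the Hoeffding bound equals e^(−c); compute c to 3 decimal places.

21.072

Σ(b_i − a_i)² = 184·9² + 282·1² = 15186.
c = 2t² / 15186 = 2·400² / 15186 = 21.0720.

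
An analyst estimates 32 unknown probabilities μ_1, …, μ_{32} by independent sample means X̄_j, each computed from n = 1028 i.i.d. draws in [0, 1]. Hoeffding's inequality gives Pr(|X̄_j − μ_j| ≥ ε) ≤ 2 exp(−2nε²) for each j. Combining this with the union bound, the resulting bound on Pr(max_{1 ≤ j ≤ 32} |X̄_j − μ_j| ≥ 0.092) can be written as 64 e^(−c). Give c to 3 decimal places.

17.402

Union bound over the 32 events: Pr(max_{1 ≤ j ≤ 32} |X̄_j − μ_j| ≥ 0.092) ≤ 32·2·exp(−2nε²) = 64 exp(−2·1028·0.092²).
So c = 2·1028·0.092² = 17.4020.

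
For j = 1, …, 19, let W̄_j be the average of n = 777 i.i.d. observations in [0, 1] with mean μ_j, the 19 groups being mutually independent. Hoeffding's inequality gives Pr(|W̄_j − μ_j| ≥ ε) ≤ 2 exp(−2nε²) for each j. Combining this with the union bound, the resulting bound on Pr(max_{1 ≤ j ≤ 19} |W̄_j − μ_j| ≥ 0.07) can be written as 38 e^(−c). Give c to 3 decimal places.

Union bound over the 19 events: Pr(max_{1 ≤ j ≤ 19} |W̄_j − μ_j| ≥ 0.07) ≤ 19·2·exp(−2nε²) = 38 exp(−2·777·0.07²).
So c = 2·777·0.07² = 7.6146.

7.615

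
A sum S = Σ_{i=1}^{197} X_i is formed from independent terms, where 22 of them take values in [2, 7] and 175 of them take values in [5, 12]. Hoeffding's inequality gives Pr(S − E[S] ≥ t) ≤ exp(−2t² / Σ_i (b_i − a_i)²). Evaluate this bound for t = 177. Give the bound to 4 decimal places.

Σ(b_i − a_i)² = 22·5² + 175·7² = 9125.
Exponent = 2·177² / 9125 = 6.86663.
Bound = exp(−6.86663) = 0.00104.

0.0010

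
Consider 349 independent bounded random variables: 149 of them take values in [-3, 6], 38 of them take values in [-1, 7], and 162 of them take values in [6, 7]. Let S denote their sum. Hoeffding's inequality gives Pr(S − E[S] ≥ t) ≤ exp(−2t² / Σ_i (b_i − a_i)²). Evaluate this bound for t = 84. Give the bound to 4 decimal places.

0.3820

Σ(b_i − a_i)² = 149·9² + 38·8² + 162·1² = 14663.
Exponent = 2·84² / 14663 = 0.96242.
Bound = exp(−0.96242) = 0.38197.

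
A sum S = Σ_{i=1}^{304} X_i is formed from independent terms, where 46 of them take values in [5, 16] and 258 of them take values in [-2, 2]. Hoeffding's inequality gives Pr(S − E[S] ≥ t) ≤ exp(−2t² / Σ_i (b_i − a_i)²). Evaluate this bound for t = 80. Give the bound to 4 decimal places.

Σ(b_i − a_i)² = 46·11² + 258·4² = 9694.
Exponent = 2·80² / 9694 = 1.32040.
Bound = exp(−1.32040) = 0.26703.

0.2670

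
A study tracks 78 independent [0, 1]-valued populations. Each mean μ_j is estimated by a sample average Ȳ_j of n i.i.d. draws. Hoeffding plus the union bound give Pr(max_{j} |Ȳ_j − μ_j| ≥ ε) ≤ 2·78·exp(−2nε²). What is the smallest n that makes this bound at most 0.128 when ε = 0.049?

1480

Need 2·78·exp(−2nε²) ≤ 0.128, i.e. exp(−2nε²) ≤ 0.128/156.
So 2nε² ≥ ln(156/0.128) = 7.105581.
Hence n ≥ 7.105581/(2·0.049²) = 1479.713.
The smallest integer n is 1480.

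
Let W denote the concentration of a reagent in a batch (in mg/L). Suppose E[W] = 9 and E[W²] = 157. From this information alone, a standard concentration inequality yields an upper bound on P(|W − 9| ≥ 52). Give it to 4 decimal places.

0.0281

The first two moments determine the variance, so Chebyshev's inequality is the sharpest standard bound available.
Var(W) = E[W²] − (E[W])² = 157 − 81 = 76.
Chebyshev's inequality: P(|W − μ| ≥ t) ≤ Var(W)/t² = 76/2704 = 0.0281.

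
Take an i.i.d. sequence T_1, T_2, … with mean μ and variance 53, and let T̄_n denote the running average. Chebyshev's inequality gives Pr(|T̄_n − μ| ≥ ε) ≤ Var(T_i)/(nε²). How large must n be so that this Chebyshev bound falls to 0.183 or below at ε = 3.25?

28

Require 53/(n·3.25²) ≤ 0.183, i.e. n ≥ 53/(0.183·3.25²) = 27.419.
The smallest integer n is 28.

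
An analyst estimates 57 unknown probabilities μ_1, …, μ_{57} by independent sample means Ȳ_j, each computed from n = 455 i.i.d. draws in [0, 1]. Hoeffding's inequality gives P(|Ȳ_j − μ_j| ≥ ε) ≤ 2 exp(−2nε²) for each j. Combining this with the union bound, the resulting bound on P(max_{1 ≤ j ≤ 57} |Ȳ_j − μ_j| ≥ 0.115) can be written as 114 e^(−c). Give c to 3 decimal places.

12.035

Union bound over the 57 events: P(max_{1 ≤ j ≤ 57} |Ȳ_j − μ_j| ≥ 0.115) ≤ 57·2·exp(−2nε²) = 114 exp(−2·455·0.115²).
So c = 2·455·0.115² = 12.0348.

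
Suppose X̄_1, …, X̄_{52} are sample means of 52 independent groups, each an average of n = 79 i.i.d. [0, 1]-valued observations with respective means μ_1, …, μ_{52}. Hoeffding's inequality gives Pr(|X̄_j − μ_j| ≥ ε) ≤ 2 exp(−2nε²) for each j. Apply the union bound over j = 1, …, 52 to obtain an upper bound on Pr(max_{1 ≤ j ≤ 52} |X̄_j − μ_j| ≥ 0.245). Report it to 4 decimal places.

0.0079

Per-experiment Hoeffding bound: 2·exp(−2·79·0.245²) = 2·exp(−9.48395) = 0.00015213.
Union bound over 52 events: 52·0.00015213 = 0.00791.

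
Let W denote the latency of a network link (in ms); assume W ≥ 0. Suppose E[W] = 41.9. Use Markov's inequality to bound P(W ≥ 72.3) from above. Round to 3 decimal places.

0.580

Markov's inequality: for a non-negative random variable, P(W ≥ a) ≤ E[W]/a.
Here E[W] = 41.9 and a = 72.3, so the bound is 41.9/72.3 = 0.5795.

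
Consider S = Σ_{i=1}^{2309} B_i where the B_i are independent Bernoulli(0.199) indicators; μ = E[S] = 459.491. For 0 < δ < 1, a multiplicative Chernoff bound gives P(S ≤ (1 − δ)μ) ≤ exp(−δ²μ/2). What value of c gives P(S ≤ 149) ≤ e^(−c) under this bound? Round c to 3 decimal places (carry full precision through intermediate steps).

104.904

Write 149 = (1 − δ)μ, so δ = 1 − 149/459.491 = 0.6757281…
Then the exponent is δ²μ/2 = (μ − 149)²/(2μ) = 104.903753.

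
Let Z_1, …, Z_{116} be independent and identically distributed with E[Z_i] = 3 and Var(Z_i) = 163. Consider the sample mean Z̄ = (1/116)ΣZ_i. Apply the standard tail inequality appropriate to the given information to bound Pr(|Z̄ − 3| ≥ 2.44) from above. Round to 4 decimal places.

0.2360

With mean and variance of each term known, Chebyshev's inequality bounds the deviation of the sum (or sample mean).
Var(Z̄) = Var(Z_i)/n = 163/116 = 1.4052.
Chebyshev: Pr(|Z̄ − 3| ≥ 2.44) ≤ Var(Z̄)/(2.44)² = 163/(116·2.44²) = 0.2360.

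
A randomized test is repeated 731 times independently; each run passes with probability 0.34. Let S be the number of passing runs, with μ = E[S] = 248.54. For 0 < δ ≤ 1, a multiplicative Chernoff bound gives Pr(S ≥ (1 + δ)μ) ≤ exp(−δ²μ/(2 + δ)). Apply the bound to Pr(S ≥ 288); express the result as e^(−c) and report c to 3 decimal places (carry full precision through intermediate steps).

2.902

Write 288 = (1 + δ)μ, so δ = 288/248.54 − 1 = 0.1587672…
Then the exponent is δ²μ/(2 + δ) = (288 − μ)² / (μ·(2 + δ)) = 2.902098.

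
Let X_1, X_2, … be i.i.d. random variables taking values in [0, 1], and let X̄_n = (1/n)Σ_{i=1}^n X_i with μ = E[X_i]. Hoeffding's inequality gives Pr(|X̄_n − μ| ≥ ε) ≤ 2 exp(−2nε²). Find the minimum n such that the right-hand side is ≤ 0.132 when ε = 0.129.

82

Require 2·exp(−2nε²) ≤ 0.132, i.e. 2nε² ≥ ln(2/0.132) = 2.718101.
So n ≥ 2.718101 / (2·0.129²) = 81.669.
The smallest integer n is 82.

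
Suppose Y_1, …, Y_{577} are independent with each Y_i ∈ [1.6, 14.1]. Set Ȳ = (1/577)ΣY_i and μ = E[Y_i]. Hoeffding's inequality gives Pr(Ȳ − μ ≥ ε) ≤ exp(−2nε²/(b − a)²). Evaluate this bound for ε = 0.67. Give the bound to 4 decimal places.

Exponent: 2nε²/(b − a)² = 2·577·0.67² / 12.5² = 3.31540.
Bound = exp(−3.31540) = 0.03632.

0.0363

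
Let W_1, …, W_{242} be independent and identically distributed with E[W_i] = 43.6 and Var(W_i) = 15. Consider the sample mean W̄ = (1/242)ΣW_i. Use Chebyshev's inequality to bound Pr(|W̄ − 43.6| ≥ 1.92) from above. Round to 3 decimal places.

Var(W̄) = Var(W_i)/n = 15/242 = 0.061983.
Chebyshev: Pr(|W̄ − 43.6| ≥ 1.92) ≤ Var(W̄)/(1.92)² = 15/(242·1.92²) = 0.0168.

0.017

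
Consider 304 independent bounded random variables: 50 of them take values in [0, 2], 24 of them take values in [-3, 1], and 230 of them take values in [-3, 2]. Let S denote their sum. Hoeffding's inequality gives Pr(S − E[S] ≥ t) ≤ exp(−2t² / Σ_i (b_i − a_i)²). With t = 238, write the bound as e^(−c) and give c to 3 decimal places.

17.886

Σ(b_i − a_i)² = 50·2² + 24·4² + 230·5² = 6334.
c = 2t² / 6334 = 2·238² / 6334 = 17.8857.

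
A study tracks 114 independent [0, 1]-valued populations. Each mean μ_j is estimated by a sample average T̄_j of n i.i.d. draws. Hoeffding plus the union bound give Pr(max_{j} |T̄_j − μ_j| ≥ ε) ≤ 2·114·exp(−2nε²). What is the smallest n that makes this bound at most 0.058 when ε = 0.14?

Need 2·114·exp(−2nε²) ≤ 0.058, i.e. exp(−2nε²) ≤ 0.058/228.
So 2nε² ≥ ln(228/0.058) = 8.276658.
Hence n ≥ 8.276658/(2·0.14²) = 211.139.
The smallest integer n is 212.

212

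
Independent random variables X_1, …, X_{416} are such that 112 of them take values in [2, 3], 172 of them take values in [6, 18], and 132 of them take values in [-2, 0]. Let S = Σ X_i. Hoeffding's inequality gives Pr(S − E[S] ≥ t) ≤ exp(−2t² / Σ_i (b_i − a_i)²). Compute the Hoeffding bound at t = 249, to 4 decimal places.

0.0076

Σ(b_i − a_i)² = 112·1² + 172·12² + 132·2² = 25408.
Exponent = 2·249² / 25408 = 4.88043.
Bound = exp(−4.88043) = 0.00759.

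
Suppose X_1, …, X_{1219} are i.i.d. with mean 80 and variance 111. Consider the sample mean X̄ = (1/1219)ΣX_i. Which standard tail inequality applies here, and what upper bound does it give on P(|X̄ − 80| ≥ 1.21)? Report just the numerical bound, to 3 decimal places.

0.062

With mean and variance of each term known, Chebyshev's inequality bounds the deviation of the sum (or sample mean).
Var(X̄) = Var(X_i)/n = 111/1219 = 0.091058.
Chebyshev: P(|X̄ − 80| ≥ 1.21) ≤ Var(X̄)/(1.21)² = 111/(1219·1.21²) = 0.0622.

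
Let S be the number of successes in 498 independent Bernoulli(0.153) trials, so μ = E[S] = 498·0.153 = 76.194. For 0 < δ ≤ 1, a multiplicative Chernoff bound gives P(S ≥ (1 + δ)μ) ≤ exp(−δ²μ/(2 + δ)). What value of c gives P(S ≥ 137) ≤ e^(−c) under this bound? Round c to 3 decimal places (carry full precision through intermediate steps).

17.343

Write 137 = (1 + δ)μ, so δ = 137/76.194 − 1 = 0.7980418…
Then the exponent is δ²μ/(2 + δ) = (137 − μ)² / (μ·(2 + δ)) = 17.342747.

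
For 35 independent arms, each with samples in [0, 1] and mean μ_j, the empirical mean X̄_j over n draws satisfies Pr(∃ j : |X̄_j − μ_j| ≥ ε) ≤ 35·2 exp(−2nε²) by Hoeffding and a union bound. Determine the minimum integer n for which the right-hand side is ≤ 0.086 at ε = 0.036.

Need 2·35·exp(−2nε²) ≤ 0.086, i.e. exp(−2nε²) ≤ 0.086/70.
So 2nε² ≥ ln(70/0.086) = 6.701903.
Hence n ≥ 6.701903/(2·0.036²) = 2585.611.
The smallest integer n is 2586.

2586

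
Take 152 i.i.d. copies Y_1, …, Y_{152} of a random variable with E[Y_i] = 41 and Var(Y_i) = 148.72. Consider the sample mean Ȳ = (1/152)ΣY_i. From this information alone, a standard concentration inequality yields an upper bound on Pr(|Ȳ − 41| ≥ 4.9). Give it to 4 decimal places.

0.0408

With mean and variance of each term known, Chebyshev's inequality bounds the deviation of the sum (or sample mean).
Var(Ȳ) = Var(Y_i)/n = 148.72/152 = 0.97842.
Chebyshev: Pr(|Ȳ − 41| ≥ 4.9) ≤ Var(Ȳ)/(4.9)² = 148.72/(152·4.9²) = 0.0408.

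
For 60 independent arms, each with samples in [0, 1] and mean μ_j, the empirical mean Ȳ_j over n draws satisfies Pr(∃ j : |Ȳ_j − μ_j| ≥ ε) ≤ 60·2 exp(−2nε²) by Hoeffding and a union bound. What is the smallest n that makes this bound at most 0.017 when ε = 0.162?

169

Need 2·60·exp(−2nε²) ≤ 0.017, i.e. exp(−2nε²) ≤ 0.017/120.
So 2nε² ≥ ln(120/0.017) = 8.862034.
Hence n ≥ 8.862034/(2·0.162²) = 168.839.
The smallest integer n is 169.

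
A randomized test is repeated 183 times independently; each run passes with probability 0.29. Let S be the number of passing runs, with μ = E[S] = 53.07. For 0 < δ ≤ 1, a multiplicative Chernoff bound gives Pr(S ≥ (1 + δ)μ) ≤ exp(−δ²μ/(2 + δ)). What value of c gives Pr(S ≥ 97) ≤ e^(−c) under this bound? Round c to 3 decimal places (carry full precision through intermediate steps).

Write 97 = (1 + δ)μ, so δ = 97/53.07 − 1 = 0.8277746…
Then the exponent is δ²μ/(2 + δ) = (97 − μ)² / (μ·(2 + δ)) = 12.859632.

12.860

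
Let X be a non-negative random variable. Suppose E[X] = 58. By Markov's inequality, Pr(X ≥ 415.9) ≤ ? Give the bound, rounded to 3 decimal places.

Markov's inequality: for a non-negative random variable, Pr(X ≥ a) ≤ E[X]/a.
Here E[X] = 58 and a = 415.9, so the bound is 58/415.9 = 0.1395.

0.139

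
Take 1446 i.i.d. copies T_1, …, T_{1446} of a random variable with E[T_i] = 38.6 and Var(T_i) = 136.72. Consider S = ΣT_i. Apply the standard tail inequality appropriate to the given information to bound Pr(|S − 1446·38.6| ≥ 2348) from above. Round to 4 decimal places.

0.0359

With mean and variance of each term known, Chebyshev's inequality bounds the deviation of the sum (or sample mean).
Var(S) = n·Var(T_i) = 1446·136.72 = 197697.12.
Chebyshev: Pr(|S − 1446·38.6| ≥ 2348) ≤ Var(S)/2348² = 197697.12/5513104 = 0.0359.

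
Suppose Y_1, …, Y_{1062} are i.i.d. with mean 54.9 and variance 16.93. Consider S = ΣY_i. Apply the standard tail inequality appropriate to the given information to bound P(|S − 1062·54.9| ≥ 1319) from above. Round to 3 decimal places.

With mean and variance of each term known, Chebyshev's inequality bounds the deviation of the sum (or sample mean).
Var(S) = n·Var(Y_i) = 1062·16.93 = 17979.66.
Chebyshev: P(|S − 1062·54.9| ≥ 1319) ≤ Var(S)/1319² = 17979.66/1739761 = 0.0103.

0.010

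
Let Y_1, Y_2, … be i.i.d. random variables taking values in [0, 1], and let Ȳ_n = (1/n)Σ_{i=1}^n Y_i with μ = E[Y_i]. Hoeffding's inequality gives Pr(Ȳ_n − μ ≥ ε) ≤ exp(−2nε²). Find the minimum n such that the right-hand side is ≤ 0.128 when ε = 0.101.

101

Require exp(−2nε²) ≤ 0.128, i.e. 2nε² ≥ ln(1/0.128) = 2.055725.
So n ≥ 2.055725 / (2·0.101²) = 100.761.
The smallest integer n is 101.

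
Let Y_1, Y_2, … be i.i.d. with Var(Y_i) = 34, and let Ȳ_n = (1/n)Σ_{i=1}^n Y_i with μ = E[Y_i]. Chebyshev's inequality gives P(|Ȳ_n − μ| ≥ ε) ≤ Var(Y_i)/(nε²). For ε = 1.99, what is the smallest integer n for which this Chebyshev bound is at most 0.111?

Require 34/(n·1.99²) ≤ 0.111, i.e. n ≥ 34/(0.111·1.99²) = 77.348.
The smallest integer n is 78.

78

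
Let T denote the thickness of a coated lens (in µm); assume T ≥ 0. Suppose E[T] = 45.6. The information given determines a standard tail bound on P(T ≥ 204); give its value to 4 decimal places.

Only the mean of a non-negative variable is known, so Markov's inequality is the applicable tail bound.
Markov's inequality: for a non-negative random variable, P(T ≥ a) ≤ E[T]/a.
Here E[T] = 45.6 and a = 204, so the bound is 45.6/204 = 0.2235.

0.2235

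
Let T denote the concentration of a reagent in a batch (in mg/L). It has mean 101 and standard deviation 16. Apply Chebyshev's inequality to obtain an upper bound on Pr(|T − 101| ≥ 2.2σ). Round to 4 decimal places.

0.2066

Chebyshev: Pr(|T − μ| ≥ t) ≤ Var(T)/t².
Var(T) = σ² = 16² = 256.
t = 2.2·16 = 35.2.
Bound = 256 / 1239.04 = 0.2066.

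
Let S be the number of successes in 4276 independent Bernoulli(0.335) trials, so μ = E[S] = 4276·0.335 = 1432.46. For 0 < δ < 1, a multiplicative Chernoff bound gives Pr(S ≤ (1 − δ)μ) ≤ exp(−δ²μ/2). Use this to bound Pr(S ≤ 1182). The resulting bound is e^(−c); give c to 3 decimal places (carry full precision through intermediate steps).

Write 1182 = (1 − δ)μ, so δ = 1 − 1182/1432.46 = 0.1748461…
Then the exponent is δ²μ/2 = (μ − 1182)²/(2μ) = 21.895973.

21.896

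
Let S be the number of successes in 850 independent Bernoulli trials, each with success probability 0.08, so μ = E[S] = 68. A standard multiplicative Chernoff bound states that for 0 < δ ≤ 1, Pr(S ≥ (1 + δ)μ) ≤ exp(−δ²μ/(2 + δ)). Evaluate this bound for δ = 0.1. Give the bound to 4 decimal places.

Exponent = δ²μ/(2 + δ) = 0.1²·68/2.1 = 0.3238.
Bound = exp(−0.3238) = 0.72339.

0.7234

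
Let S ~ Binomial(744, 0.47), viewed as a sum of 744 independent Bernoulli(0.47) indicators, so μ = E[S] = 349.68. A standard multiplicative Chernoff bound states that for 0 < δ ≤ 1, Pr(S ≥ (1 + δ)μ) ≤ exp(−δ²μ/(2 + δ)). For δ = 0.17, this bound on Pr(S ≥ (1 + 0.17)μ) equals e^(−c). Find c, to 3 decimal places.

4.657

c = δ²μ/(2 + δ) = 0.17²·349.68/(2 + 0.17) = 4.6570.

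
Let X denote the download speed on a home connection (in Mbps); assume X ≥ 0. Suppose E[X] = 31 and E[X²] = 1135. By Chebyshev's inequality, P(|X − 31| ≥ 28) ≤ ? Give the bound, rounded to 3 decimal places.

Var(X) = E[X²] − (E[X])² = 1135 − 961 = 174.
Chebyshev's inequality: P(|X − μ| ≥ t) ≤ Var(X)/t² = 174/784 = 0.2219.

0.222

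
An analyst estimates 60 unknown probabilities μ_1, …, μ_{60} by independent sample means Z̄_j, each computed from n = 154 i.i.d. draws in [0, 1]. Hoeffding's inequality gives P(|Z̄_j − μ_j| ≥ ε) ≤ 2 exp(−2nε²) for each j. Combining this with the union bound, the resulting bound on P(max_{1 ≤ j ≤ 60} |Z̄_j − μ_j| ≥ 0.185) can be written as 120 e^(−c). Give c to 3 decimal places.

Union bound over the 60 events: P(max_{1 ≤ j ≤ 60} |Z̄_j − μ_j| ≥ 0.185) ≤ 60·2·exp(−2nε²) = 120 exp(−2·154·0.185²).
So c = 2·154·0.185² = 10.5413.

10.541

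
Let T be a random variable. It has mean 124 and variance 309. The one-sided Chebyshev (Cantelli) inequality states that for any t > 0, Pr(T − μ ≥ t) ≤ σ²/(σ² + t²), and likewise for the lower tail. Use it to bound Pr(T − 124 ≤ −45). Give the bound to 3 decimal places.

Here σ² = 309 and t = 45, so σ² + t² = 2334.
Cantelli's bound: 309/2334 = 0.1324.

0.132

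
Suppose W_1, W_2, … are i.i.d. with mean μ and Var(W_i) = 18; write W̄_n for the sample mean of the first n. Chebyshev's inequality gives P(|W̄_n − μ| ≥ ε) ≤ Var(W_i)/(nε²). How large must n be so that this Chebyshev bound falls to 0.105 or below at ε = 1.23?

114

Require 18/(n·1.23²) ≤ 0.105, i.e. n ≥ 18/(0.105·1.23²) = 113.311.
The smallest integer n is 114.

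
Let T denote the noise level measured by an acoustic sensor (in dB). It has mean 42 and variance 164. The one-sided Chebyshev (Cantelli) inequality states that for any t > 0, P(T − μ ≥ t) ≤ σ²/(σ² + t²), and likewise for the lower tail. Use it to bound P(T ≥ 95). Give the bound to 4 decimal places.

Here σ² = 164 and t = 53, so σ² + t² = 2973.
Cantelli's bound: 164/2973 = 0.0552.

0.0552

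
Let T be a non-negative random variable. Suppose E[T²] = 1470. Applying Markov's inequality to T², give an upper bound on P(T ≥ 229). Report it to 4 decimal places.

0.0280

Since T ≥ 0, the event {T ≥ 229} is the same as {T² ≥ 52441}.
Markov's inequality applied to T² gives P(T² ≥ 52441) ≤ E[T²]/52441 = 1470/52441 = 0.0280.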